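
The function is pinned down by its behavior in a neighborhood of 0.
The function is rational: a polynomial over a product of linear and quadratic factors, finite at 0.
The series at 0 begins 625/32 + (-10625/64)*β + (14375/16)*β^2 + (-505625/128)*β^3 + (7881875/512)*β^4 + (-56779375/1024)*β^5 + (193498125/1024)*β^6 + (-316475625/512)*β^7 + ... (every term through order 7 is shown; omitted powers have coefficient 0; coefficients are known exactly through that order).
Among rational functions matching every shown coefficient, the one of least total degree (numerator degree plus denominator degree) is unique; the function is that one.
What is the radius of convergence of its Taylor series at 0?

The radius of convergence is 2/5.

No rational of total degree below 4 reproduces all 8 coefficients; solving the [0/4] Pade equations on them gives f(β) = 5/(4*(β + 2/5)**3*(β + 1)), whose expansion matches every shown term.
Denominator factor (β + 2/5)^3: pole of order 3 at -2/5, modulus 2/5.
Denominator factor (β + 1): pole of order 1 at -1, modulus 1.
The radius of convergence is the smallest modulus among the singular points: 2/5.


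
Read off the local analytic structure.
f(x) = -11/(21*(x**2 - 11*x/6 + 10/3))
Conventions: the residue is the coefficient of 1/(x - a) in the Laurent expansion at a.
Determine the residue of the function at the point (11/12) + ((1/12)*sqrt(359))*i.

The residue is ((22/2513)*sqrt(359))*i.

The factor x**2 - 11*x/6 + 10/3 splits as (x - a)(x - a') with a = (11/12) + ((1/12)*sqrt(359))*i, a' = (11/12) - ((1/12)*sqrt(359))*i. At the order-1 pole a set g(x) = (x - a)*f(x) = [-11/21] / (x - a').
Simple pole: residue = g(a) at a = (11/12) + ((1/12)*sqrt(359))*i, which is ((22/2513)*sqrt(359))*i.


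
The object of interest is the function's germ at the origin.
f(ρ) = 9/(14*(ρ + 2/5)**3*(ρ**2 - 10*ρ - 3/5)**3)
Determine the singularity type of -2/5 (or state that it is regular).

The denominator factor ρ + 2/5 vanishes at -2/5 and appears to the power 3; the numerator there equals 9/14, nonzero, and no other factor vanishes.
Hence a pole whose order is the multiplicity, 3.

The point is a pole of order 3.


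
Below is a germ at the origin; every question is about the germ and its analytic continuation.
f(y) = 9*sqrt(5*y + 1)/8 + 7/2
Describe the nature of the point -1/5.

The point is an algebraic (square-root) branch point.

The term (9/8)*sqrt(1 - y/(-1/5)) has argument 1 - -1/5/(-1/5) = 0 at -1/5: a square-root (algebraic, two-sheeted) branch point; the remaining terms are analytic or single-valued there.


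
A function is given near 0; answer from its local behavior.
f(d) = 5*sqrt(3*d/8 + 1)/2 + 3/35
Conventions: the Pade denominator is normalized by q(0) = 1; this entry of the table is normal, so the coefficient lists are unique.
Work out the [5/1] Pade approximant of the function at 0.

The Pade approximant has numerator coefficients [181/70, 2679/2240, 45/512, -135/32768, 405/1048576, -1215/33554432]; denominator coefficients [1, 9/32].

Taylor coefficients needed (expand at 0): a_0 = 181/70, a_1 = 15/32, a_2 = -45/1024, a_3 = 135/16384, a_4 = -2025/1048576, a_5 = 8505/16777216, a_6 = -76545/536870912.
Write the denominator as Q(d) = 1 + q1*d. Requiring Q*f - P = O(d^7) with deg P <= 5 kills the coefficients of d^6..d^6 in Q*f:
  d^6: a_6 + q1*a_5 = 0, i.e. -76545/536870912 + (8505/16777216)*q1 = 0.
Solving this linear system: q1 = 9/32.
The numerator is Q*f truncated at degree 5: P0 = a_0 = 181/70; P1 = a_1 + q1*a_0 = 2679/2240; P2 = a_2 + q1*a_1 = 45/512; P3 = a_3 + q1*a_2 = -135/32768; P4 = a_4 + q1*a_3 = 405/1048576; P5 = a_5 + q1*a_4 = -1215/33554432.


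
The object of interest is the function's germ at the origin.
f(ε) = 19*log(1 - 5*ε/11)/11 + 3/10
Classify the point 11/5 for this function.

The term (19/11)*log(1 - ε/(11/5)) has argument 1 - 11/5/(11/5) = 0 at 11/5: a logarithmic (infinitely-sheeted) branch point; the remaining terms are analytic or single-valued there.

The point is a logarithmic branch point.


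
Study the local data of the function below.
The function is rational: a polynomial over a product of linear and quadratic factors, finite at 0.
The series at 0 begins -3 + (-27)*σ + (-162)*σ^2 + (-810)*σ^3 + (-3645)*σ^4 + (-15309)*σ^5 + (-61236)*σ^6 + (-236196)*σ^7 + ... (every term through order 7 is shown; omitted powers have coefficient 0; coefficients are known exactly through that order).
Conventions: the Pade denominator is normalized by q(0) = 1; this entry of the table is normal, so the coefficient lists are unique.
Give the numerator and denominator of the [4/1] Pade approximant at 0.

The Pade approximant has numerator coefficients [-3, -72/5, -243/5, -648/5, -243]; denominator coefficients [1, -21/5].

Taylor coefficients needed (read off): a_0 = -3, a_1 = -27, a_2 = -162, a_3 = -810, a_4 = -3645, a_5 = -15309.
Write the denominator as Q(σ) = 1 + q1*σ. Requiring Q*f - P = O(σ^6) with deg P <= 4 kills the coefficients of σ^5..σ^5 in Q*f:
  σ^5: a_5 + q1*a_4 = 0, i.e. -15309 + (-3645)*q1 = 0.
Solving this linear system: q1 = -21/5.
The numerator is Q*f truncated at degree 4: P0 = a_0 = -3; P1 = a_1 + q1*a_0 = -72/5; P2 = a_2 + q1*a_1 = -243/5; P3 = a_3 + q1*a_2 = -648/5; P4 = a_4 + q1*a_3 = -243.


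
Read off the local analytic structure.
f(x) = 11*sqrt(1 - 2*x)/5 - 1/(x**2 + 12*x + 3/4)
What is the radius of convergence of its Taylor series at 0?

Denominator factor (x**2 + 12*x + 3/4): discriminant 141, real irrational roots -6 + (1/2)*sqrt(141) and -6 - (1/2)*sqrt(141); poles of order 1, moduli 6 - (1/2)*sqrt(141) and 6 + (1/2)*sqrt(141).
Branch term (11/5)*sqrt(1 - x/(1/2)): its argument vanishes at x = 1/2, a square-root branch point, modulus 1/2.
The radius of convergence is the smallest modulus among the singular points: 6 - (1/2)*sqrt(141).

The radius of convergence is 6 - (1/2)*sqrt(141).


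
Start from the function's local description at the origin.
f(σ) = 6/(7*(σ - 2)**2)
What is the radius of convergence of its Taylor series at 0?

Denominator factor (σ - 2)^2: pole of order 2 at 2, modulus 2.
The radius of convergence is the smallest modulus among the singular points: 2.

The radius of convergence is 2.


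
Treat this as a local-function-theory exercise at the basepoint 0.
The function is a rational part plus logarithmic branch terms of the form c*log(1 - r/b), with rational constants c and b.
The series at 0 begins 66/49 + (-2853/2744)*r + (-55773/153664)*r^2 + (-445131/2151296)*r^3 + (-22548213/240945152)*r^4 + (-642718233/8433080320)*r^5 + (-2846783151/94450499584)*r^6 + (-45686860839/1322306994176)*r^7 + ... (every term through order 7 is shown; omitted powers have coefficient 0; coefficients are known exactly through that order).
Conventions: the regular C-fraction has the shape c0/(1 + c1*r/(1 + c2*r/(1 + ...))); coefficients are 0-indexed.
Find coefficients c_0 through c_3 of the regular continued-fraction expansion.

Taylor coefficients (read off): a_0 = 66/49, a_1 = -2853/2744, a_2 = -55773/153664, a_3 = -445131/2151296.
c0 = a_0 = 66/49. Peel one level at a time: if S = 1 + c*r/S' with S'(0) = 1, then c is the r-coefficient of S and S' = c*r/(S - 1).
S_1 = c0/f = 1 + (951/1232)*r + (187629/216832)*r^2 + ...; c1 = 951/1232.
S_2 = c1*r/(S_1 - 1) = 1 + (-62543/55792)*r + (-496147/6431296)*r^2 + ...; c2 = -62543/55792.
S_3 = c2*r/(S_2 - 1) = 1 + (-5457617/79304524)*r + ...; c3 = -5457617/79304524.

The regular C-fraction coefficients are [66/49, 951/1232, -62543/55792, -5457617/79304524].


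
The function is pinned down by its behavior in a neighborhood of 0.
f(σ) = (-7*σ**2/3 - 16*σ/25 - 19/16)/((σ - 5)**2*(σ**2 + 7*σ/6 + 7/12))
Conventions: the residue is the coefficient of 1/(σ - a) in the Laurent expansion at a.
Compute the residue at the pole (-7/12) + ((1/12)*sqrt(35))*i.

The residue is (380013/14212900) + ((3270299/497451500)*sqrt(35))*i.

The factor σ**2 + 7*σ/6 + 7/12 splits as (σ - a)(σ - a') with a = (-7/12) + ((1/12)*sqrt(35))*i, a' = (-7/12) - ((1/12)*sqrt(35))*i. At the order-1 pole a set g(σ) = (σ - a)*f(σ) = [(-7*σ**2/3 - 16*σ/25 - 19/16)/(σ - 5)**2] / (σ - a').
Simple pole: residue = g(a) at a = (-7/12) + ((1/12)*sqrt(35))*i, which is (380013/14212900) + ((3270299/497451500)*sqrt(35))*i.


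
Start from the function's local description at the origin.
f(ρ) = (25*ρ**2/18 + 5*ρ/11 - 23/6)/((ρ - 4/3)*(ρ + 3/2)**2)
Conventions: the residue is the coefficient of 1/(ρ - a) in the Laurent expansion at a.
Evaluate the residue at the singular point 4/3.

The residue is -2702/28611.

At the order-1 pole 4/3 set g(ρ) = (ρ - (4/3))*f(ρ) = (25*ρ**2/18 + 5*ρ/11 - 23/6)/(ρ + 3/2)**2.
Simple pole: residue = g(a) at a = 4/3, which is -2702/28611.


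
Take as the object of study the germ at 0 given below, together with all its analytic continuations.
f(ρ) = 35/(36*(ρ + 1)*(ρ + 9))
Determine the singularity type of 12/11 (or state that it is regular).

Denominator factors: ρ + 1 = 23/11 at ρ = 12/11; ρ + 9 = 111/11 at ρ = 12/11 — none vanishes.
So the germ continues analytically to 12/11.

The point is a regular point.


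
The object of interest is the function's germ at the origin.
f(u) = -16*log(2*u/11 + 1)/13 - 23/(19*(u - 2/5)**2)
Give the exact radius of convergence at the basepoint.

Denominator factor (u - 2/5)^2: pole of order 2 at 2/5, modulus 2/5.
Branch term (-16/13)*log(1 - u/(-11/2)): its argument vanishes at u = -11/2, a logarithmic branch point, modulus 11/2.
The radius of convergence is the smallest modulus among the singular points: 2/5.

The radius of convergence is 2/5.


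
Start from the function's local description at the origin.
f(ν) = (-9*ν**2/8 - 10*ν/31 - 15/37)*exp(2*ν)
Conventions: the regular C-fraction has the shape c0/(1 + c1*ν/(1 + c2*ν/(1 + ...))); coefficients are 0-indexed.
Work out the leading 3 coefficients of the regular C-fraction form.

The regular C-fraction coefficients are [-15/37, -260/93, 501481/967200].

Taylor coefficients (expand at 0): a_0 = -15/37, a_1 = -1300/1147, a_2 = -23683/9176.
c0 = a_0 = -15/37. Peel one level at a time: if S = 1 + c*ν/S' with S'(0) = 1, then c is the ν-coefficient of S and S' = c*ν/(S - 1).
S_1 = c0/f = 1 + (-260/93)*ν + (501481/345960)*ν^2 + ...; c1 = -260/93.
S_2 = c1*ν/(S_1 - 1) = 1 + (501481/967200)*ν + ...; c2 = 501481/967200.


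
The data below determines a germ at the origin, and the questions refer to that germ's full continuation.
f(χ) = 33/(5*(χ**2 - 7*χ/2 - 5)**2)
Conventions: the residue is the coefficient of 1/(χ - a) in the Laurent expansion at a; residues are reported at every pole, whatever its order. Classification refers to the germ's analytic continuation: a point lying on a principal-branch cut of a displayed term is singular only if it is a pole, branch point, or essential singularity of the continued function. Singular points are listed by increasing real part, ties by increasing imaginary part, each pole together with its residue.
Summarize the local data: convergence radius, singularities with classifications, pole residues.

Denominator factor (χ**2 - 7*χ/2 - 5)^2: discriminant 129/4, real irrational roots 7/4 + (1/4)*sqrt(129) and 7/4 - (1/4)*sqrt(129); poles of order 2, moduli 7/4 + (1/4)*sqrt(129) and -7/4 + (1/4)*sqrt(129).
The radius of convergence is the smallest modulus among the singular points: -7/4 + (1/4)*sqrt(129).
The factor χ**2 - 7*χ/2 - 5 splits as (χ - a)(χ - a') with a = 7/4 - (1/4)*sqrt(129), a' = 7/4 + (1/4)*sqrt(129). At the order-2 pole a set g(χ) = (χ - a)^2*f(χ) = [33/5] / (χ - a')^2.
Order-2 pole: residue = g'(a); g'(7/4 - (1/4)*sqrt(129)) = (176/27735)*sqrt(129), so the residue is (176/27735)*sqrt(129).
The factor χ**2 - 7*χ/2 - 5 splits as (χ - a)(χ - a') with a = 7/4 + (1/4)*sqrt(129), a' = 7/4 - (1/4)*sqrt(129). At the order-2 pole a set g(χ) = (χ - a)^2*f(χ) = [33/5] / (χ - a')^2.
Order-2 pole: residue = g'(a); g'(7/4 + (1/4)*sqrt(129)) = -(176/27735)*sqrt(129), so the residue is -(176/27735)*sqrt(129).
List the singular points by increasing real part (a conjugate pair: the negative imaginary part first).

Radius of convergence at 0: -7/4 + (1/4)*sqrt(129).
At 7/4 - (1/4)*sqrt(129): a pole of order 2; residue (176/27735)*sqrt(129).
At 7/4 + (1/4)*sqrt(129): a pole of order 2; residue -(176/27735)*sqrt(129).


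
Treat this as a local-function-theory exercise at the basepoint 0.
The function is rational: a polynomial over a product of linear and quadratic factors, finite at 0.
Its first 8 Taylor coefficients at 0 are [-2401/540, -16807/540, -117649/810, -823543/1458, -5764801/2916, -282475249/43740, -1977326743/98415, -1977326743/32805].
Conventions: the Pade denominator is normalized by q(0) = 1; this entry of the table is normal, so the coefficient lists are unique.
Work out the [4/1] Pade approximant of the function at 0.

The Pade approximant has numerator coefficients [-2401/540, -33614/2025, -117649/2700, -1647086/18225, -5764801/43740]; denominator coefficients [1, -49/15].

Taylor coefficients needed (read off): a_0 = -2401/540, a_1 = -16807/540, a_2 = -117649/810, a_3 = -823543/1458, a_4 = -5764801/2916, a_5 = -282475249/43740.
Write the denominator as Q(ε) = 1 + q1*ε. Requiring Q*f - P = O(ε^6) with deg P <= 4 kills the coefficients of ε^5..ε^5 in Q*f:
  ε^5: a_5 + q1*a_4 = 0, i.e. -282475249/43740 + (-5764801/2916)*q1 = 0.
Solving this linear system: q1 = -49/15.
The numerator is Q*f truncated at degree 4: P0 = a_0 = -2401/540; P1 = a_1 + q1*a_0 = -33614/2025; P2 = a_2 + q1*a_1 = -117649/2700; P3 = a_3 + q1*a_2 = -1647086/18225; P4 = a_4 + q1*a_3 = -5764801/43740.


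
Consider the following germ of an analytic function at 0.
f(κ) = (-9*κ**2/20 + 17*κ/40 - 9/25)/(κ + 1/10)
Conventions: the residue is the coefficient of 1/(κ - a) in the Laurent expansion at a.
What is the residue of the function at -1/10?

The residue is -407/1000.

At the order-1 pole -1/10 set g(κ) = (κ - (-1/10))*f(κ) = -9*κ**2/20 + 17*κ/40 - 9/25.
Simple pole: residue = g(a) at a = -1/10, which is -407/1000.


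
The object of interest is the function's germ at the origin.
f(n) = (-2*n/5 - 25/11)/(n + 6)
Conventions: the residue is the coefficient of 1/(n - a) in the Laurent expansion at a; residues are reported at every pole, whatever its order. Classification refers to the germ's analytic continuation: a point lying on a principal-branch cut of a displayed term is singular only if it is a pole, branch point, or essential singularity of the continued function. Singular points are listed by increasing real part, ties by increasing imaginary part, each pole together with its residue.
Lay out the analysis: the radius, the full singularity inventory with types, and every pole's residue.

Denominator factor (n + 6): pole of order 1 at -6, modulus 6.
The radius of convergence is the smallest modulus among the singular points: 6.
At the order-1 pole -6 set g(n) = (n - (-6))*f(n) = -2*n/5 - 25/11.
Simple pole: residue = g(a) at a = -6, which is 7/55.

Radius of convergence at 0: 6.
At -6: a pole of order 1; residue 7/55.


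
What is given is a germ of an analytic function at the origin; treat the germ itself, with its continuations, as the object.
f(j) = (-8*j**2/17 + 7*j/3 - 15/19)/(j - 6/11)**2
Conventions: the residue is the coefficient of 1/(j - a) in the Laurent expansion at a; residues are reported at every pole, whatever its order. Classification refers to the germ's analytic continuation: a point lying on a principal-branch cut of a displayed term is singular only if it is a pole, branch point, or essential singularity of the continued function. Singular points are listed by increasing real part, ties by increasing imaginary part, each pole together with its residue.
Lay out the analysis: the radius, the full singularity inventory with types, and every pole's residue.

Radius of convergence at 0: 6/11.
At 6/11: a pole of order 2; residue 1021/561.

Denominator factor (j - 6/11)^2: pole of order 2 at 6/11, modulus 6/11.
The radius of convergence is the smallest modulus among the singular points: 6/11.
At the order-2 pole 6/11 set g(j) = (j - (6/11))^2*f(j) = -8*j**2/17 + 7*j/3 - 15/19.
Order-2 pole: residue = g'(a); g'(6/11) = 1021/561, so the residue is 1021/561.


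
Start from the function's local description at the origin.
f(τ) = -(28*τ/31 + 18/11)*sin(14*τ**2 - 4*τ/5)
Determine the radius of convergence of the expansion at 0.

The radius of convergence is infinite.

The factor -sin(14*τ**2 - 4*τ/5) is entire and contributes no finite singular point.
The polynomial part has no poles.
No finite singular points: the Taylor series at 0 converges everywhere.


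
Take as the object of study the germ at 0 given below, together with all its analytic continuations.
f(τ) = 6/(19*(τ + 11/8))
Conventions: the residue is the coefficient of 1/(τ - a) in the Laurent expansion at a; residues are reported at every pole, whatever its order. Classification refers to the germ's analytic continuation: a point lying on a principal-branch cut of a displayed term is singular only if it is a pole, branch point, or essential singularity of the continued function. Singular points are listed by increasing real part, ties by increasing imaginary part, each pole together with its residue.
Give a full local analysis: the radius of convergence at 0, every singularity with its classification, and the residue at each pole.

Radius of convergence at 0: 11/8.
At -11/8: a pole of order 1; residue 6/19.

Denominator factor (τ + 11/8): pole of order 1 at -11/8, modulus 11/8.
The radius of convergence is the smallest modulus among the singular points: 11/8.
At the order-1 pole -11/8 set g(τ) = (τ - (-11/8))*f(τ) = 6/19.
Simple pole: residue = g(a) at a = -11/8, which is 6/19.


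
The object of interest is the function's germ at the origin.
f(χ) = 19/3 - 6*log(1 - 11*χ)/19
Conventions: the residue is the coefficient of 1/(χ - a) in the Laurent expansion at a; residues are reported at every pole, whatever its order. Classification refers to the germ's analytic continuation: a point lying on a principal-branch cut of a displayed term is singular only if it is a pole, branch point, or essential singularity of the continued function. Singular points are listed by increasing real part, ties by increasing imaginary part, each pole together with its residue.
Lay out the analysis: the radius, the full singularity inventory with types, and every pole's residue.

Branch term (-6/19)*log(1 - χ/(1/11)): its argument vanishes at χ = 1/11, a logarithmic branch point, modulus 1/11.
The radius of convergence is the smallest modulus among the singular points: 1/11.

Radius of convergence at 0: 1/11.
At 1/11: a logarithmic branch point.


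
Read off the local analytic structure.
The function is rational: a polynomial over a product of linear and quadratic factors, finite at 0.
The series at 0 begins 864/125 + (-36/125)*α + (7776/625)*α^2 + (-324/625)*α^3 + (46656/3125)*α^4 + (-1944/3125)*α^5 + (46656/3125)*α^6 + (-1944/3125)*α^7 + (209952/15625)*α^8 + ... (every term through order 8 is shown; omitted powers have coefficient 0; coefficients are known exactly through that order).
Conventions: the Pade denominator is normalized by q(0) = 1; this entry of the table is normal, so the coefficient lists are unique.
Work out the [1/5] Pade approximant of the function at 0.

The Pade approximant has numerator coefficients [864/125, 184144322412/5582535625]; denominator coefficients [1, 214990848/44660285, -71430561/44660285, -1933051392/223301425, 160621731/223301425, 648/125].

Taylor coefficients needed (read off): a_0 = 864/125, a_1 = -36/125, a_2 = 7776/625, a_3 = -324/625, a_4 = 46656/3125, a_5 = -1944/3125, a_6 = 46656/3125.
Write the denominator as Q(α) = 1 + q1*α + q2*α^2 + q3*α^3 + q4*α^4 + q5*α^5. Requiring Q*f - P = O(α^7) with deg P <= 1 kills the coefficients of α^2..α^6 in Q*f:
  α^2: a_2 + q1*a_1 + q2*a_0 = 0, i.e. 7776/625 + (-36/125)*q1 + (864/125)*q2 = 0.
  α^3: a_3 + q1*a_2 + q2*a_1 + q3*a_0 = 0, i.e. -324/625 + (7776/625)*q1 + (-36/125)*q2 + (864/125)*q3 = 0.
  α^4: a_4 + q1*a_3 + q2*a_2 + q3*a_1 + q4*a_0 = 0, i.e. 46656/3125 + (-324/625)*q1 + (7776/625)*q2 + (-36/125)*q3 + (864/125)*q4 = 0.
  α^5: a_5 + q1*a_4 + q2*a_3 + q3*a_2 + q4*a_1 + q5*a_0 = 0, i.e. -1944/3125 + (46656/3125)*q1 + (-324/625)*q2 + (7776/625)*q3 + (-36/125)*q4 + (864/125)*q5 = 0.
  α^6: a_6 + q1*a_5 + q2*a_4 + q3*a_3 + q4*a_2 + q5*a_1 = 0, i.e. 46656/3125 + (-1944/3125)*q1 + (46656/3125)*q2 + (-324/625)*q3 + (7776/625)*q4 + (-36/125)*q5 = 0.
Solving this linear system: q1 = 214990848/44660285, q2 = -71430561/44660285, q3 = -1933051392/223301425, q4 = 160621731/223301425, q5 = 648/125.
The numerator is Q*f truncated at degree 1: P0 = a_0 = 864/125; P1 = a_1 + q1*a_0 = 184144322412/5582535625.


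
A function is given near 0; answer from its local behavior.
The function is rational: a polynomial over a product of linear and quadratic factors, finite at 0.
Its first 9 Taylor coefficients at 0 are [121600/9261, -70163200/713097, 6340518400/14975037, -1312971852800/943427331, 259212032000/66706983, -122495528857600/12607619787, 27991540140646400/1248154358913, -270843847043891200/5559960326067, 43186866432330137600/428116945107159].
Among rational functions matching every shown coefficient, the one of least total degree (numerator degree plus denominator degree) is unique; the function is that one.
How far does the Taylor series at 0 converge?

No rational of total degree below 7 reproduces all 9 coefficients; solving the [2/5] Pade equations on them gives f(γ) = (-10*γ**2/11 - 19*γ/11 + 19/7)/((γ + 7/10)**2*(γ + 3/4)**3), whose expansion matches every shown term.
Denominator factor (γ + 3/4)^3: pole of order 3 at -3/4, modulus 3/4.
Denominator factor (γ + 7/10)^2: pole of order 2 at -7/10, modulus 7/10.
The radius of convergence is the smallest modulus among the singular points: 7/10.

The radius of convergence is 7/10.


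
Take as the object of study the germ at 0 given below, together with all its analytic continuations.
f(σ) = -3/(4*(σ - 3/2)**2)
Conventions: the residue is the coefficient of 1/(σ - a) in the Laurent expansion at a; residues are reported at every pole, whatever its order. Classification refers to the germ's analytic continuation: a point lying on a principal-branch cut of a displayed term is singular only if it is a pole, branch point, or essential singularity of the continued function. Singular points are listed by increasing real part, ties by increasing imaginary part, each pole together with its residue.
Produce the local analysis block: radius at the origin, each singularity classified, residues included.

Denominator factor (σ - 3/2)^2: pole of order 2 at 3/2, modulus 3/2.
The radius of convergence is the smallest modulus among the singular points: 3/2.
At the order-2 pole 3/2 set g(σ) = (σ - (3/2))^2*f(σ) = -3/4.
Order-2 pole: residue = g'(a); g'(3/2) = 0, so the residue is 0.

Radius of convergence at 0: 3/2.
At 3/2: a pole of order 2; residue 0.


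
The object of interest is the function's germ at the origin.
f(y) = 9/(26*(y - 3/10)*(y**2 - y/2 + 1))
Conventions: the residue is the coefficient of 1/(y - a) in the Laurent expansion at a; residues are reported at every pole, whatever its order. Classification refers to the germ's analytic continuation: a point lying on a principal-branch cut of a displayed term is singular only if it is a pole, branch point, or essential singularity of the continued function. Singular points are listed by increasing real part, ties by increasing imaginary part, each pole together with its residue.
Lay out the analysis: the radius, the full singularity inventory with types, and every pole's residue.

Denominator factor (y - 3/10): pole of order 1 at 3/10, modulus 3/10.
Denominator factor (y**2 - y/2 + 1): discriminant -15/4, complex-conjugate roots (1/4) + ((1/4)*sqrt(15))*i and (1/4) - ((1/4)*sqrt(15))*i; poles of order 1, moduli 1 and 1.
The radius of convergence is the smallest modulus among the singular points: 3/10.
The factor y**2 - y/2 + 1 splits as (y - a)(y - a') with a = (1/4) - ((1/4)*sqrt(15))*i, a' = (1/4) + ((1/4)*sqrt(15))*i. At the order-1 pole a set g(y) = (y - a)*f(y) = [9/(26*(y - 3/10))] / (y - a').
Simple pole: residue = g(a) at a = (1/4) - ((1/4)*sqrt(15))*i, which is (-225/1222) - ((3/1222)*sqrt(15))*i.
The factor y**2 - y/2 + 1 splits as (y - a)(y - a') with a = (1/4) + ((1/4)*sqrt(15))*i, a' = (1/4) - ((1/4)*sqrt(15))*i. At the order-1 pole a set g(y) = (y - a)*f(y) = [9/(26*(y - 3/10))] / (y - a').
Simple pole: residue = g(a) at a = (1/4) + ((1/4)*sqrt(15))*i, which is (-225/1222) + ((3/1222)*sqrt(15))*i.
At the order-1 pole 3/10 set g(y) = (y - (3/10))*f(y) = 9/(26*(y**2 - y/2 + 1)).
Simple pole: residue = g(a) at a = 3/10, which is 225/611.
List the singular points by increasing real part (a conjugate pair: the negative imaginary part first).

Radius of convergence at 0: 3/10.
At (1/4) - ((1/4)*sqrt(15))*i: a pole of order 1; residue (-225/1222) - ((3/1222)*sqrt(15))*i.
At (1/4) + ((1/4)*sqrt(15))*i: a pole of order 1; residue (-225/1222) + ((3/1222)*sqrt(15))*i.
At 3/10: a pole of order 1; residue 225/611.


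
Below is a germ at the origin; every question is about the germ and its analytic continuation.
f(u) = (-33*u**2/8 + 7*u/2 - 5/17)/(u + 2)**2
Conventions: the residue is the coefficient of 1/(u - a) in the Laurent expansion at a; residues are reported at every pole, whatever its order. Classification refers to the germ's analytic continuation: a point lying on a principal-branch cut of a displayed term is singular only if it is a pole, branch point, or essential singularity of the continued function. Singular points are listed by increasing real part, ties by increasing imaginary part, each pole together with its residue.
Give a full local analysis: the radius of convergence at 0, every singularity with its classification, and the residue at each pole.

Denominator factor (u + 2)^2: pole of order 2 at -2, modulus 2.
The radius of convergence is the smallest modulus among the singular points: 2.
At the order-2 pole -2 set g(u) = (u - (-2))^2*f(u) = -33*u**2/8 + 7*u/2 - 5/17.
Order-2 pole: residue = g'(a); g'(-2) = 20, so the residue is 20.

Radius of convergence at 0: 2.
At -2: a pole of order 2; residue 20.


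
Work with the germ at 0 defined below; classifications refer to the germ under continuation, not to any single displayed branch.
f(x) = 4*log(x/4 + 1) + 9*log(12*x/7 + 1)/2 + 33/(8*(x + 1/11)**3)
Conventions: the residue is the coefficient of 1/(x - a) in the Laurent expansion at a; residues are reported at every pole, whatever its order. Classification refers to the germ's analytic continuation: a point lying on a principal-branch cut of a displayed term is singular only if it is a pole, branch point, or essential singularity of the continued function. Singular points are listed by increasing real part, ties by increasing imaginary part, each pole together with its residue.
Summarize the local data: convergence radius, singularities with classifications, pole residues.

Radius of convergence at 0: 1/11.
At -4: a logarithmic branch point.
At -7/12: a logarithmic branch point.
At -1/11: a pole of order 3; residue 0.

Denominator factor (x + 1/11)^3: pole of order 3 at -1/11, modulus 1/11.
Branch term (9/2)*log(1 - x/(-7/12)): its argument vanishes at x = -7/12, a logarithmic branch point, modulus 7/12.
Branch term (4)*log(1 - x/(-4)): its argument vanishes at x = -4, a logarithmic branch point, modulus 4.
The radius of convergence is the smallest modulus among the singular points: 1/11.
The branch terms are analytic at -1/11 and contribute nothing to the residue; only the rational part matters.
At the order-3 pole -1/11 set g(x) = (x - (-1/11))^3*(rational part) = 33/8.
Order-3 pole: residue = g''(a)/2; g''(-1/11) = 0, so the residue is 0.
List the singular points by increasing real part (a conjugate pair: the negative imaginary part first).


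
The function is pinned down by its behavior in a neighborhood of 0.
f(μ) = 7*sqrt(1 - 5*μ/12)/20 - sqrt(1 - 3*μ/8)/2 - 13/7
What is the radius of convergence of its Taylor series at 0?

Branch term (7/20)*sqrt(1 - μ/(12/5)): its argument vanishes at μ = 12/5, a square-root branch point, modulus 12/5.
Branch term (-1/2)*sqrt(1 - μ/(8/3)): its argument vanishes at μ = 8/3, a square-root branch point, modulus 8/3.
The radius of convergence is the smallest modulus among the singular points: 12/5.

The radius of convergence is 12/5.


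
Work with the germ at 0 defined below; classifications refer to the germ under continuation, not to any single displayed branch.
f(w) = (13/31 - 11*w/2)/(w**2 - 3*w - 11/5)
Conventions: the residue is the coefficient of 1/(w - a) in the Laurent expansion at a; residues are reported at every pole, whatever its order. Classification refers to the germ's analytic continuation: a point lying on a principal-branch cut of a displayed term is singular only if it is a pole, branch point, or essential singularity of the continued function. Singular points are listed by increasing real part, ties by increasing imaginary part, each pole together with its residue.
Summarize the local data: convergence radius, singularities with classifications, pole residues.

Denominator factor (w**2 - 3*w - 11/5): discriminant 89/5, real irrational roots 3/2 + (1/10)*sqrt(445) and 3/2 - (1/10)*sqrt(445); poles of order 1, moduli 3/2 + (1/10)*sqrt(445) and -3/2 + (1/10)*sqrt(445).
The radius of convergence is the smallest modulus among the singular points: -3/2 + (1/10)*sqrt(445).
The factor w**2 - 3*w - 11/5 splits as (w - a)(w - a') with a = 3/2 - (1/10)*sqrt(445), a' = 3/2 + (1/10)*sqrt(445). At the order-1 pole a set g(w) = (w - a)*f(w) = [13/31 - 11*w/2] / (w - a').
Simple pole: residue = g(a) at a = 3/2 - (1/10)*sqrt(445), which is -11/4 + (971/11036)*sqrt(445).
The factor w**2 - 3*w - 11/5 splits as (w - a)(w - a') with a = 3/2 + (1/10)*sqrt(445), a' = 3/2 - (1/10)*sqrt(445). At the order-1 pole a set g(w) = (w - a)*f(w) = [13/31 - 11*w/2] / (w - a').
Simple pole: residue = g(a) at a = 3/2 + (1/10)*sqrt(445), which is -11/4 - (971/11036)*sqrt(445).
List the singular points by increasing real part (a conjugate pair: the negative imaginary part first).

Radius of convergence at 0: -3/2 + (1/10)*sqrt(445).
At 3/2 - (1/10)*sqrt(445): a pole of order 1; residue -11/4 + (971/11036)*sqrt(445).
At 3/2 + (1/10)*sqrt(445): a pole of order 1; residue -11/4 - (971/11036)*sqrt(445).


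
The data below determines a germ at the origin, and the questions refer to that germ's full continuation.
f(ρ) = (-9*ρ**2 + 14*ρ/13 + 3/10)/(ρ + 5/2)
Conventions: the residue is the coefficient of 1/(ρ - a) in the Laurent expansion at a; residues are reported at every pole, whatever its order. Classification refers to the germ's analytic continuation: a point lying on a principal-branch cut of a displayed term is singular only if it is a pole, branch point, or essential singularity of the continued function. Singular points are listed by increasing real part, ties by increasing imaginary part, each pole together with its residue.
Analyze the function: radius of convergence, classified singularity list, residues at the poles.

Denominator factor (ρ + 5/2): pole of order 1 at -5/2, modulus 5/2.
The radius of convergence is the smallest modulus among the singular points: 5/2.
At the order-1 pole -5/2 set g(ρ) = (ρ - (-5/2))*f(ρ) = -9*ρ**2 + 14*ρ/13 + 3/10.
Simple pole: residue = g(a) at a = -5/2, which is -15247/260.

Radius of convergence at 0: 5/2.
At -5/2: a pole of order 1; residue -15247/260.


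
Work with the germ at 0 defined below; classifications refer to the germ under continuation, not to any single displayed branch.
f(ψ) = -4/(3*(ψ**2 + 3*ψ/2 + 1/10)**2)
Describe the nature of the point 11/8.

The point is a regular point.

Denominator factors: ψ**2 + 3*ψ/2 + 1/10 = 1297/320 at ψ = 11/8 — none vanishes.
So the germ continues analytically to 11/8.


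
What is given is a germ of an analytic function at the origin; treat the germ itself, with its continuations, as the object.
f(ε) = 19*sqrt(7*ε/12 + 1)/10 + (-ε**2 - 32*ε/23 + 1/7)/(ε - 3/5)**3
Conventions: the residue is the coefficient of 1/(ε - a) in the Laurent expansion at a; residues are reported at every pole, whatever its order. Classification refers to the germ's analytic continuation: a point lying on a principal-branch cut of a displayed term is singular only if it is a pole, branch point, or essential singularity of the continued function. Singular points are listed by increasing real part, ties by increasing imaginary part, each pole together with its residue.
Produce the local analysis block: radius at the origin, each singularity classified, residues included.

Denominator factor (ε - 3/5)^3: pole of order 3 at 3/5, modulus 3/5.
Branch term (19/10)*sqrt(1 - ε/(-12/7)): its argument vanishes at ε = -12/7, a square-root branch point, modulus 12/7.
The radius of convergence is the smallest modulus among the singular points: 3/5.
The branch term is analytic at 3/5 and contributes nothing to the residue; only the rational part matters.
At the order-3 pole 3/5 set g(ε) = (ε - (3/5))^3*(rational part) = -ε**2 - 32*ε/23 + 1/7.
Order-3 pole: residue = g''(a)/2; g''(3/5) = -2, so the residue is -1.
List the singular points by increasing real part (a conjugate pair: the negative imaginary part first).

Radius of convergence at 0: 3/5.
At -12/7: an algebraic (square-root) branch point.
At 3/5: a pole of order 3; residue -1.


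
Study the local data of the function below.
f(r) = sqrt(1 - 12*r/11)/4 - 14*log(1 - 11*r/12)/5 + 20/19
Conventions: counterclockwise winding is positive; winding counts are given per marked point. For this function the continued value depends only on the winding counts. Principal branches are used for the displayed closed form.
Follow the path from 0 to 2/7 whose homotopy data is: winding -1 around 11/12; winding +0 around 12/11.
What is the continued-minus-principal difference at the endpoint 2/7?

The rational part is single-valued and drops out of the difference; each branch term changes only by its own monodromy.
(1/4)*sqrt(1 - r/(11/12)): winding -1 is odd, the square root flips sign, contributing -2*(1/4)*sqrt(1 - (2/7)/(11/12)) = -2*(1/4)*sqrt(53/77) = -(1/154)*sqrt(4081).
(-14/5)*log(1 - r/(12/11)): winding 0 around 12/11, so this term returns to its principal value, contribution 0.
Summing the contributions at r = 2/7 gives -(1/154)*sqrt(4081).

Continued minus principal equals -(1/154)*sqrt(4081).


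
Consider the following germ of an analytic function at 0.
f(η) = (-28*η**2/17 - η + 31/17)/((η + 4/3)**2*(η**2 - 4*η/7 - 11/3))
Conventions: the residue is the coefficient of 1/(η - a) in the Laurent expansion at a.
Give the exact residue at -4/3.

The residue is -207963/85697.

At the order-2 pole -4/3 set g(η) = (η - (-4/3))^2*f(η) = (-28*η**2/17 - η + 31/17)/(η**2 - 4*η/7 - 11/3).
Order-2 pole: residue = g'(a); g'(-4/3) = -207963/85697, so the residue is -207963/85697.


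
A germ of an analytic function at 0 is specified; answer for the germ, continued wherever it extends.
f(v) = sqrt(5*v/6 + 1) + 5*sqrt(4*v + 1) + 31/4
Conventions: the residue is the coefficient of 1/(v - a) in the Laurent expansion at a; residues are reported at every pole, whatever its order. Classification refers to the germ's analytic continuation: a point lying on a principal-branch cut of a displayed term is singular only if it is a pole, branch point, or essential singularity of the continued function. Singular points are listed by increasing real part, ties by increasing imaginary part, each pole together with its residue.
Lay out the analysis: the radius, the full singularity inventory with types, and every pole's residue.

Radius of convergence at 0: 1/4.
At -6/5: an algebraic (square-root) branch point.
At -1/4: an algebraic (square-root) branch point.

Branch term (5)*sqrt(1 - v/(-1/4)): its argument vanishes at v = -1/4, a square-root branch point, modulus 1/4.
Branch term (1)*sqrt(1 - v/(-6/5)): its argument vanishes at v = -6/5, a square-root branch point, modulus 6/5.
The radius of convergence is the smallest modulus among the singular points: 1/4.
List the singular points by increasing real part (a conjugate pair: the negative imaginary part first).


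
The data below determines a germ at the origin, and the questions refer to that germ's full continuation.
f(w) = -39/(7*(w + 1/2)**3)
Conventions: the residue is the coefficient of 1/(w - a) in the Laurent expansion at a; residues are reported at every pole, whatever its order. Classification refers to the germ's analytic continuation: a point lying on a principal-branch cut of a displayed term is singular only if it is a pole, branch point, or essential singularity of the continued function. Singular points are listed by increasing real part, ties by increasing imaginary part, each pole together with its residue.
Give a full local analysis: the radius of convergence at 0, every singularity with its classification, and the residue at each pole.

Radius of convergence at 0: 1/2.
At -1/2: a pole of order 3; residue 0.

Denominator factor (w + 1/2)^3: pole of order 3 at -1/2, modulus 1/2.
The radius of convergence is the smallest modulus among the singular points: 1/2.
At the order-3 pole -1/2 set g(w) = (w - (-1/2))^3*f(w) = -39/7.
Order-3 pole: residue = g''(a)/2; g''(-1/2) = 0, so the residue is 0.


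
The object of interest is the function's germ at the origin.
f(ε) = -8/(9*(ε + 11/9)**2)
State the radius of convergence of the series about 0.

The radius of convergence is 11/9.

Denominator factor (ε + 11/9)^2: pole of order 2 at -11/9, modulus 11/9.
The radius of convergence is the smallest modulus among the singular points: 11/9.


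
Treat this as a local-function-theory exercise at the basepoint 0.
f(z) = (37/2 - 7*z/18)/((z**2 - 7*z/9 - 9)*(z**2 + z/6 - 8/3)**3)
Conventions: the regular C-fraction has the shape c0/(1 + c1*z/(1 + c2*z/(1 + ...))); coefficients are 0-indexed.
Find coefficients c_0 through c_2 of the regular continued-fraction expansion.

The regular C-fraction coefficients are [111/1024, -3839/47952, -317387693/20454192].

Taylor coefficients (expand at 0): a_0 = 111/1024, a_1 = 3839/442368, a_2 = 38800367/286654464.
c0 = a_0 = 111/1024. Peel one level at a time: if S = 1 + c*z/S' with S'(0) = 1, then c is the z-coefficient of S and S' = c*z/(S - 1).
S_1 = c0/f = 1 + (-3839/47952)*z + (-317387693/255488256)*z^2 + ...; c1 = -3839/47952.
S_2 = c1*z/(S_1 - 1) = 1 + (-317387693/20454192)*z + ...; c2 = -317387693/20454192.


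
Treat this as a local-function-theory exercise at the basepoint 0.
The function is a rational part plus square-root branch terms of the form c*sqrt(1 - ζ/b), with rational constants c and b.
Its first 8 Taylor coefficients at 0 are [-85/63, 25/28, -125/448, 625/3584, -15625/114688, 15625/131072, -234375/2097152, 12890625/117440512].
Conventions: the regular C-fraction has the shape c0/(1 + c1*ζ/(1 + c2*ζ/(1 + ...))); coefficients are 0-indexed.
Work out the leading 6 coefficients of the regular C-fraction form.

The regular C-fraction coefficients are [-85/63, 45/68, -95/272, -85/304, 275/304, 19/176].

Taylor coefficients (read off): a_0 = -85/63, a_1 = 25/28, a_2 = -125/448, a_3 = 625/3584, a_4 = -15625/114688, a_5 = 15625/131072.
c0 = a_0 = -85/63. Peel one level at a time: if S = 1 + c*ζ/S' with S'(0) = 1, then c is the ζ-coefficient of S and S' = c*ζ/(S - 1).
S_1 = c0/f = 1 + (45/68)*ζ + (4275/18496)*ζ^2 + ...; c1 = 45/68.
S_2 = c1*ζ/(S_1 - 1) = 1 + (-95/272)*ζ + (-25/256)*ζ^2 + ...; c2 = -95/272.
S_3 = c2*ζ/(S_2 - 1) = 1 + (-85/304)*ζ + (23375/92416)*ζ^2 + ...; c3 = -85/304.
S_4 = c3*ζ/(S_3 - 1) = 1 + (275/304)*ζ + (-25/256)*ζ^2 + ...; c4 = 275/304.
S_5 = c4*ζ/(S_4 - 1) = 1 + (19/176)*ζ + ...; c5 = 19/176.


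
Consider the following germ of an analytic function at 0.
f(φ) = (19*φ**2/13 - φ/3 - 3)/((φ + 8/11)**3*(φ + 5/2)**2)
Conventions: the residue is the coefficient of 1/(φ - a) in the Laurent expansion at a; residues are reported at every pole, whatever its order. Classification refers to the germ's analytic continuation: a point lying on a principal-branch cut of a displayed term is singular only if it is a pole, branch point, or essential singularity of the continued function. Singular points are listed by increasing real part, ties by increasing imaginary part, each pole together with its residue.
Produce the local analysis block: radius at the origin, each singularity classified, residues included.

Denominator factor (φ + 8/11)^3: pole of order 3 at -8/11, modulus 8/11.
Denominator factor (φ + 5/2)^2: pole of order 2 at -5/2, modulus 5/2.
The radius of convergence is the smallest modulus among the singular points: 8/11.
At the order-2 pole -5/2 set g(φ) = (φ - (-5/2))^2*f(φ) = (19*φ**2/13 - φ/3 - 3)/(φ + 8/11)**3.
Order-2 pole: residue = g'(a); g'(-5/2) = -7469572/10024911, so the residue is -7469572/10024911.
At the order-3 pole -8/11 set g(φ) = (φ - (-8/11))^3*f(φ) = (19*φ**2/13 - φ/3 - 3)/(φ + 5/2)**2.
Order-3 pole: residue = g''(a)/2; g''(-8/11) = 14939144/10024911, so the residue is 7469572/10024911.
List the singular points by increasing real part (a conjugate pair: the negative imaginary part first).

Radius of convergence at 0: 8/11.
At -5/2: a pole of order 2; residue -7469572/10024911.
At -8/11: a pole of order 3; residue 7469572/10024911.
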